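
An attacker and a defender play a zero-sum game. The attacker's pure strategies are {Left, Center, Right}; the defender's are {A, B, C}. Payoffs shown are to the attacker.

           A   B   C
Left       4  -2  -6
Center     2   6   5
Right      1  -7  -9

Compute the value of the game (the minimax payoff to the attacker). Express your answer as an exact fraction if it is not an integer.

Row minima: Left → -6, Center → 2, Right → -9; maximin = 2.
Column maxima: A → 4, B → 6, C → 5; minimax = 4.
2 ≠ 4, so there is no saddle point; optimal play is mixed.
Right is strictly dominated by Left, so the attacker never plays it.
B is strictly dominated by C (it gives the attacker strictly more in every row), so the defender never plays it.
On the remaining 2×2 (Left, Center vs A, C):
Let the attacker play Left with probability p. Expected payoff against A: 4p + 2(1−p) = 2p + 2; against C: (-6)p + 5(1−p) = −11p + 5.
Setting these equal: 2p + 2 = −11p + 5 ⇒ 13p = 3 ⇒ p = 3/13, and the value is (2)·(3/13) + 2 = 32/13.
For the defender: with q = P(A), equating Left's and Center's payoffs gives 10q − 6 = −3q + 5 ⇒ q = 11/13.

32/13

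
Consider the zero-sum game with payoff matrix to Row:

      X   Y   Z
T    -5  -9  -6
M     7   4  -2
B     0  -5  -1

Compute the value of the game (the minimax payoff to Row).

Row minima: T → -9, M → -2, B → -5; maximin = -2.
Column maxima: X → 7, Y → 4, Z → -1; minimax = -1.
-2 ≠ -1, so there is no saddle point; optimal play is mixed.
T is strictly dominated by M, so Row never plays it.
X is strictly dominated by Y (it gives Row strictly more in every row), so Column never plays it.
On the remaining 2×2 (M, B vs Y, Z):
Let Row play M with probability p. Expected payoff against Y: 4p + (-5)(1−p) = 9p − 5; against Z: (-2)p + (-1)(1−p) = −p − 1.
Setting these equal: 9p − 5 = −p − 1 ⇒ 10p = 4 ⇒ p = 2/5, and the value is (9)·(2/5) − 5 = -7/5.
For Column: with q = P(Y), equating M's and B's payoffs gives 6q − 2 = −4q − 1 ⇒ q = 1/10.

-7/5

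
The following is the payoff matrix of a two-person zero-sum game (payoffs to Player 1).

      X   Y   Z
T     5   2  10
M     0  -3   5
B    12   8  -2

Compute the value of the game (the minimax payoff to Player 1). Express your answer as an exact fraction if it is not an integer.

Row minima: T → 2, M → -3, B → -2; maximin = 2.
Column maxima: X → 12, Y → 8, Z → 10; minimax = 8.
2 ≠ 8, so there is no saddle point; optimal play is mixed.
M is strictly dominated by T, so Player 1 never plays it.
X is strictly dominated by Y (it gives Player 1 strictly more in every row), so Player 2 never plays it.
On the remaining 2×2 (T, B vs Y, Z):
Let Player 1 play T with probability p. Expected payoff against Y: 2p + 8(1−p) = −6p + 8; against Z: 10p + (-2)(1−p) = 12p − 2.
Setting these equal: −6p + 8 = 12p − 2 ⇒ −18p = -10 ⇒ p = 5/9, and the value is (-6)·(5/9) + 8 = 14/3.
For Player 2: with q = P(Y), equating T's and B's payoffs gives −8q + 10 = 10q − 2 ⇒ q = 2/3.

14/3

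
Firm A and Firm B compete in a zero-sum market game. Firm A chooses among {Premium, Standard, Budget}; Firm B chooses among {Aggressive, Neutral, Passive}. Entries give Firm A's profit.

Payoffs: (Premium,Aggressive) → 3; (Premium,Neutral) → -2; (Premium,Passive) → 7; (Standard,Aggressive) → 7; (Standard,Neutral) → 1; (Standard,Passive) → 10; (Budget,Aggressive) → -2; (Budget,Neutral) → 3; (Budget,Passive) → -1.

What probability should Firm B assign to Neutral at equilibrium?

Row minima: Premium → -2, Standard → 1, Budget → -2; maximin = 1.
Column maxima: Aggressive → 7, Neutral → 3, Passive → 10; minimax = 3.
1 ≠ 3, so there is no saddle point; optimal play is mixed.
Premium is strictly dominated by Standard, so Firm A never plays it.
Passive is strictly dominated by Aggressive (it gives Firm A strictly more in every row), so Firm B never plays it.
On the remaining 2×2 (Standard, Budget vs Aggressive, Neutral):
Let Firm A play Standard with probability p. Expected payoff against Aggressive: 7p + (-2)(1−p) = 9p − 2; against Neutral: 1p + 3(1−p) = −2p + 3.
Setting these equal: 9p − 2 = −2p + 3 ⇒ 11p = 5 ⇒ p = 5/11, and the value is (9)·(5/11) − 2 = 23/11.
For Firm B: with q = P(Aggressive), equating Standard's and Budget's payoffs gives 6q + 1 = −5q + 3 ⇒ q = 2/11.

9/11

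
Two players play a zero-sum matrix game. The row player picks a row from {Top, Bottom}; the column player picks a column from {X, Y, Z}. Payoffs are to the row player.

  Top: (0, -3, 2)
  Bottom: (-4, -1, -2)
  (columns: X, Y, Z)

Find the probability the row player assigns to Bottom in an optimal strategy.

1/2

Row minima: Top → -3, Bottom → -4; maximin = -3.
Column maxima: X → 0, Y → -1, Z → 2; minimax = -1.
-3 ≠ -1, so there is no saddle point; optimal play is mixed.
Z is strictly dominated by X (it gives the row player strictly more in every row), so the column player never plays it.
On the remaining 2×2 (Top, Bottom vs X, Y):
Let the row player play Top with probability p. Expected payoff against X: 0p + (-4)(1−p) = 4p − 4; against Y: (-3)p + (-1)(1−p) = −2p − 1.
Setting these equal: 4p − 4 = −2p − 1 ⇒ 6p = 3 ⇒ p = 1/2, and the value is (4)·(1/2) − 4 = -2.
For the column player: with q = P(X), equating Top's and Bottom's payoffs gives 3q − 3 = −3q − 1 ⇒ q = 1/3.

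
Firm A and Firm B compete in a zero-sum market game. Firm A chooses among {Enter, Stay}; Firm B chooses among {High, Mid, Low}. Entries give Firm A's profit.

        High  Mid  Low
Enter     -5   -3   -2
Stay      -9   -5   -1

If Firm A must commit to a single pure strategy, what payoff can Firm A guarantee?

Row minima: Enter → -5, Stay → -9.
The best of these is -5.

-5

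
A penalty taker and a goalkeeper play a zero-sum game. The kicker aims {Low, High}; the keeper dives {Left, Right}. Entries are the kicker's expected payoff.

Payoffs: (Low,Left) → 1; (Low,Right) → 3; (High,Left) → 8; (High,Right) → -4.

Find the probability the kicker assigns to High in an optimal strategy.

Row minima: Low → 1, High → -4; maximin = 1.
Column maxima: Left → 8, Right → 3; minimax = 3.
1 ≠ 3, so there is no saddle point; optimal play is mixed.
Let the kicker play Low with probability p. Expected payoff against Left: 1p + 8(1−p) = −7p + 8; against Right: 3p + (-4)(1−p) = 7p − 4.
Setting these equal: −7p + 8 = 7p − 4 ⇒ −14p = -12 ⇒ p = 6/7, and the value is (-7)·(6/7) + 8 = 2.
For the keeper: with q = P(Left), equating Low's and High's payoffs gives −2q + 3 = 12q − 4 ⇒ q = 1/2.

1/7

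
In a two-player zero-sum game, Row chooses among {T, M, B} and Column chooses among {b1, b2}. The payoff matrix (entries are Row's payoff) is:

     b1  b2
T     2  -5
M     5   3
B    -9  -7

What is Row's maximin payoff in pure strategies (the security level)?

Row minima: T → -5, M → 3, B → -9.
The best of these is 3.

3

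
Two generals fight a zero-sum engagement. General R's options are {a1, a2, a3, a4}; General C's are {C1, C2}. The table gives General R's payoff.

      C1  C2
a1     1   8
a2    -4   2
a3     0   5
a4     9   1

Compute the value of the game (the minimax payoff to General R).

71/15

Row minima: a1 → 1, a2 → -4, a3 → 0, a4 → 1; maximin = 1.
Column maxima: C1 → 9, C2 → 8; minimax = 8.
1 ≠ 8, so there is no saddle point; optimal play is mixed.
a2 is strictly dominated by a1, so General R never plays it.
a3 is strictly dominated by a1, so General R never plays it.
On the remaining 2×2 (a1, a4 vs C1, C2):
Let General R play a1 with probability p. Expected payoff against C1: 1p + 9(1−p) = −8p + 9; against C2: 8p + 1(1−p) = 7p + 1.
Setting these equal: −8p + 9 = 7p + 1 ⇒ −15p = -8 ⇒ p = 8/15, and the value is (-8)·(8/15) + 9 = 71/15.
For General C: with q = P(C1), equating a1's and a4's payoffs gives −7q + 8 = 8q + 1 ⇒ q = 7/15.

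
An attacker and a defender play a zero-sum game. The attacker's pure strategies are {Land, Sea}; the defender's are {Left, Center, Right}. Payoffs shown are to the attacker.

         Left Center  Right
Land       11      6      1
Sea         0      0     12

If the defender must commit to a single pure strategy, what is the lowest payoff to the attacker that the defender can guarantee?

6

Column maxima: Left → 11, Center → 6, Right → 12.
The smallest of these is 6.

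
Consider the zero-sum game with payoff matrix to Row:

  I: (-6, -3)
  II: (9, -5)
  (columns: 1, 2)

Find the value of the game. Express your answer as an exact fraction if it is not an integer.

Row minima: I → -6, II → -5; maximin = -5.
Column maxima: 1 → 9, 2 → -3; minimax = -3.
-5 ≠ -3, so there is no saddle point; optimal play is mixed.
Let Row play I with probability p. Expected payoff against 1: (-6)p + 9(1−p) = −15p + 9; against 2: (-3)p + (-5)(1−p) = 2p − 5.
Setting these equal: −15p + 9 = 2p − 5 ⇒ −17p = -14 ⇒ p = 14/17, and the value is (-15)·(14/17) + 9 = -57/17.
For Column: with q = P(1), equating I's and II's payoffs gives −3q − 3 = 14q − 5 ⇒ q = 2/17.

-57/17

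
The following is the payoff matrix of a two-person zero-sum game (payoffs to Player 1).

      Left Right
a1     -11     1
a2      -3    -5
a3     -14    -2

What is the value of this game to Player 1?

-29/7

Row minima: a1 → -11, a2 → -5, a3 → -14; maximin = -5.
Column maxima: Left → -3, Right → 1; minimax = -3.
-5 ≠ -3, so there is no saddle point; optimal play is mixed.
a3 is strictly dominated by a1, so Player 1 never plays it.
On the remaining 2×2 (a1, a2 vs Left, Right):
Let Player 1 play a1 with probability p. Expected payoff against Left: (-11)p + (-3)(1−p) = −8p − 3; against Right: 1p + (-5)(1−p) = 6p − 5.
Setting these equal: −8p − 3 = 6p − 5 ⇒ −14p = -2 ⇒ p = 1/7, and the value is (-8)·(1/7) − 3 = -29/7.
For Player 2: with q = P(Left), equating a1's and a2's payoffs gives −12q + 1 = 2q − 5 ⇒ q = 3/7.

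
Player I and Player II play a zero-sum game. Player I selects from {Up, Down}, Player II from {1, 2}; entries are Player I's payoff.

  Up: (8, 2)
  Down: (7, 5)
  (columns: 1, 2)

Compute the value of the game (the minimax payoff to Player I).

5

Row minima: Up → 2, Down → 5; maximin = 5.
Column maxima: 1 → 8, 2 → 5; minimax = 5.
Since maximin = minimax = 5, there is a saddle point and the value is 5.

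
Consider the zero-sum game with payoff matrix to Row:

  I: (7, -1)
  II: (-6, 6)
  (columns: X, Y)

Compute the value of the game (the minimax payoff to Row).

Row minima: I → -1, II → -6; maximin = -1.
Column maxima: X → 7, Y → 6; minimax = 6.
-1 ≠ 6, so there is no saddle point; optimal play is mixed.
Let Row play I with probability p. Expected payoff against X: 7p + (-6)(1−p) = 13p − 6; against Y: (-1)p + 6(1−p) = −7p + 6.
Setting these equal: 13p − 6 = −7p + 6 ⇒ 20p = 12 ⇒ p = 3/5, and the value is (13)·(3/5) − 6 = 9/5.
For Column: with q = P(X), equating I's and II's payoffs gives 8q − 1 = −12q + 6 ⇒ q = 7/20.

9/5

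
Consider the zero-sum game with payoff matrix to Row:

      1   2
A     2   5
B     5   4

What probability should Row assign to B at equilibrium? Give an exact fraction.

3/4

Row minima: A → 2, B → 4; maximin = 4.
Column maxima: 1 → 5, 2 → 5; minimax = 5.
4 ≠ 5, so there is no saddle point; optimal play is mixed.
Let Row play A with probability p. Expected payoff against 1: 2p + 5(1−p) = −3p + 5; against 2: 5p + 4(1−p) = p + 4.
Setting these equal: −3p + 5 = p + 4 ⇒ −4p = -1 ⇒ p = 1/4, and the value is (-3)·(1/4) + 5 = 17/4.
For Column: with q = P(1), equating A's and B's payoffs gives −3q + 5 = q + 4 ⇒ q = 1/4.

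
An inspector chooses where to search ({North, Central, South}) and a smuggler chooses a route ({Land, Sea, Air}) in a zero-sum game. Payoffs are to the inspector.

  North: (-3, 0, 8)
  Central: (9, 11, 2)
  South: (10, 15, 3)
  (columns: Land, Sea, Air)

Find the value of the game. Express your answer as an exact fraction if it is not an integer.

89/18

Row minima: North → -3, Central → 2, South → 3; maximin = 3.
Column maxima: Land → 10, Sea → 15, Air → 8; minimax = 8.
3 ≠ 8, so there is no saddle point; optimal play is mixed.
Central is strictly dominated by South, so the inspector never plays it.
Sea is strictly dominated by Land (it gives the inspector strictly more in every row), so the smuggler never plays it.
On the remaining 2×2 (North, South vs Land, Air):
Let the inspector play North with probability p. Expected payoff against Land: (-3)p + 10(1−p) = −13p + 10; against Air: 8p + 3(1−p) = 5p + 3.
Setting these equal: −13p + 10 = 5p + 3 ⇒ −18p = -7 ⇒ p = 7/18, and the value is (-13)·(7/18) + 10 = 89/18.
For the smuggler: with q = P(Land), equating North's and South's payoffs gives −11q + 8 = 7q + 3 ⇒ q = 5/18.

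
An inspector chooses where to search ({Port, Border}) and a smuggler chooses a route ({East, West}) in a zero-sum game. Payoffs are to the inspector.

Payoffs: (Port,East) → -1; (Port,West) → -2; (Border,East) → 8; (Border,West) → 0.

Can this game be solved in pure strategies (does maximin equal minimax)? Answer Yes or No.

Yes

Row minima: Port → -2, Border → 0; maximin = 0.
Column maxima: East → 8, West → 0; minimax = 0.
maximin = minimax = 0, so a saddle point exists.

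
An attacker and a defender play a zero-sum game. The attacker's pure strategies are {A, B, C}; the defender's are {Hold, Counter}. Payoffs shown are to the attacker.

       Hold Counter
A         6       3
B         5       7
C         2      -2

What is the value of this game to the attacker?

Row minima: A → 3, B → 5, C → -2; maximin = 5.
Column maxima: Hold → 6, Counter → 7; minimax = 6.
5 ≠ 6, so there is no saddle point; optimal play is mixed.
C is strictly dominated by A, so the attacker never plays it.
On the remaining 2×2 (A, B vs Hold, Counter):
Let the attacker play A with probability p. Expected payoff against Hold: 6p + 5(1−p) = p + 5; against Counter: 3p + 7(1−p) = −4p + 7.
Setting these equal: p + 5 = −4p + 7 ⇒ 5p = 2 ⇒ p = 2/5, and the value is (1)·(2/5) + 5 = 27/5.
For the defender: with q = P(Hold), equating A's and B's payoffs gives 3q + 3 = −2q + 7 ⇒ q = 4/5.

27/5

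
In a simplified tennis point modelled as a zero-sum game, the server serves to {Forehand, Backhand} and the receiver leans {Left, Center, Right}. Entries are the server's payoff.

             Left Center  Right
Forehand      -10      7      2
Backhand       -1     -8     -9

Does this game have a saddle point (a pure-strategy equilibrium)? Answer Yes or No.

No

Row minima: Forehand → -10, Backhand → -9; maximin = -9.
Column maxima: Left → -1, Center → 7, Right → 2; minimax = -1.
-9 ≠ -1, so no pure-strategy equilibrium exists.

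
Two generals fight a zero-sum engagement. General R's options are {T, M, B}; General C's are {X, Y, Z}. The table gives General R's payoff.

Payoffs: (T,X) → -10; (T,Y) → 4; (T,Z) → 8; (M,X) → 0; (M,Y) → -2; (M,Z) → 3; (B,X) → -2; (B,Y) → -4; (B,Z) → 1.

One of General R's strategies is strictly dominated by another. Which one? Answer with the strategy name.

M gives a strictly higher payoff than B against every column: 0 > -2, -2 > -4, 3 > 1.
So B is strictly dominated and General R never plays it.

B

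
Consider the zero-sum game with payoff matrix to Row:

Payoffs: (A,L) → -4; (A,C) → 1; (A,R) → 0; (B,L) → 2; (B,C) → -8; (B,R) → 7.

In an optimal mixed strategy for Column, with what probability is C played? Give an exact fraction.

Row minima: A → -4, B → -8; maximin = -4.
Column maxima: L → 2, C → 1, R → 7; minimax = 1.
-4 ≠ 1, so there is no saddle point; optimal play is mixed.
R is strictly dominated by L (it gives Row strictly more in every row), so Column never plays it.
On the remaining 2×2 (A, B vs L, C):
Let Row play A with probability p. Expected payoff against L: (-4)p + 2(1−p) = −6p + 2; against C: 1p + (-8)(1−p) = 9p − 8.
Setting these equal: −6p + 2 = 9p − 8 ⇒ −15p = -10 ⇒ p = 2/3, and the value is (-6)·(2/3) + 2 = -2.
For Column: with q = P(L), equating A's and B's payoffs gives −5q + 1 = 10q − 8 ⇒ q = 3/5.

2/5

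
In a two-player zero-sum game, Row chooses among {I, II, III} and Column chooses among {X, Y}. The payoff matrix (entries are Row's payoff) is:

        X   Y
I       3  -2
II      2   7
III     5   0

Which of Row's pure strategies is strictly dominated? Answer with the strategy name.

I

III gives a strictly higher payoff than I against every column: 5 > 3, 0 > -2.
So I is strictly dominated and Row never plays it.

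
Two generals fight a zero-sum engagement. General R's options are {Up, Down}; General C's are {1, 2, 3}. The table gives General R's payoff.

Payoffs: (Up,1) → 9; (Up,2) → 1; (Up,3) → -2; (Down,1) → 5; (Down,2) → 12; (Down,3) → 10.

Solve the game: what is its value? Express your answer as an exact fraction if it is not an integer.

Row minima: Up → -2, Down → 5; maximin = 5.
Column maxima: 1 → 9, 2 → 12, 3 → 10; minimax = 9.
5 ≠ 9, so there is no saddle point; optimal play is mixed.
2 is strictly dominated by 3 (it gives General R strictly more in every row), so General C never plays it.
On the remaining 2×2 (Up, Down vs 1, 3):
Let General R play Up with probability p. Expected payoff against 1: 9p + 5(1−p) = 4p + 5; against 3: (-2)p + 10(1−p) = −12p + 10.
Setting these equal: 4p + 5 = −12p + 10 ⇒ 16p = 5 ⇒ p = 5/16, and the value is (4)·(5/16) + 5 = 25/4.
For General C: with q = P(1), equating Up's and Down's payoffs gives 11q − 2 = −5q + 10 ⇒ q = 3/4.

25/4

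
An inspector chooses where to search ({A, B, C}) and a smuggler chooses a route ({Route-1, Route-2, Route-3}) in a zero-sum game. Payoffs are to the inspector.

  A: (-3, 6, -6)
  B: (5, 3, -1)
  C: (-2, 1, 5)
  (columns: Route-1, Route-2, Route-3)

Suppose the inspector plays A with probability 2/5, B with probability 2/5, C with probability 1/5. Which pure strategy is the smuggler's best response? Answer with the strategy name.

Route-3

If the smuggler plays Route-1, the inspector's expected payoff is (2/5)·(-3) + (2/5)·5 + (1/5)·(-2) = 2/5.
If the smuggler plays Route-2, the inspector's expected payoff is (2/5)·6 + (2/5)·3 + (1/5)·1 = 19/5.
If the smuggler plays Route-3, the inspector's expected payoff is (2/5)·(-6) + (2/5)·(-1) + (1/5)·5 = -9/5.
The smuggler minimizes the inspector's payoff; the smallest is -9/5, so the best response is Route-3.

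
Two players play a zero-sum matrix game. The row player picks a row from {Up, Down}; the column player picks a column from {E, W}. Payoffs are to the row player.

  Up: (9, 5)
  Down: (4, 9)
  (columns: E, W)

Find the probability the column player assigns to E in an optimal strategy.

Row minima: Up → 5, Down → 4; maximin = 5.
Column maxima: E → 9, W → 9; minimax = 9.
5 ≠ 9, so there is no saddle point; optimal play is mixed.
Let the row player play Up with probability p. Expected payoff against E: 9p + 4(1−p) = 5p + 4; against W: 5p + 9(1−p) = −4p + 9.
Setting these equal: 5p + 4 = −4p + 9 ⇒ 9p = 5 ⇒ p = 5/9, and the value is (5)·(5/9) + 4 = 61/9.
For the column player: with q = P(E), equating Up's and Down's payoffs gives 4q + 5 = −5q + 9 ⇒ q = 4/9.

4/9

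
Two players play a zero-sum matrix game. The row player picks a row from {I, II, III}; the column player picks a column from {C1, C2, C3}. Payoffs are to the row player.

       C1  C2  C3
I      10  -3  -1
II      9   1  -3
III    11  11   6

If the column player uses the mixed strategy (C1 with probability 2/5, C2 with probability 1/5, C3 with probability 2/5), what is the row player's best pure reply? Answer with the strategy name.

Expected payoff of I: (2/5)·10 + (1/5)·(-3) + (2/5)·(-1) = 3.
Expected payoff of II: (2/5)·9 + (1/5)·1 + (2/5)·(-3) = 13/5.
Expected payoff of III: (2/5)·11 + (1/5)·11 + (2/5)·6 = 9.
The largest is 9, so the row player's best response is III.

III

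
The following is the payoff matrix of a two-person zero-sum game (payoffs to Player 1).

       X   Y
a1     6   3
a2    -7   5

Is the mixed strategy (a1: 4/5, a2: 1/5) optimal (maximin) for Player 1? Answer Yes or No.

Against X this mix gives (4/5)·6 + (1/5)·(-7) = 17/5.
Against Y this mix gives (4/5)·3 + (1/5)·5 = 17/5.
All of Player 2's active replies (X, Y) yield 17/5, and no column does worse for Player 1. The mix makes Player 2 indifferent and guarantees 17/5, so it is optimal.

Yes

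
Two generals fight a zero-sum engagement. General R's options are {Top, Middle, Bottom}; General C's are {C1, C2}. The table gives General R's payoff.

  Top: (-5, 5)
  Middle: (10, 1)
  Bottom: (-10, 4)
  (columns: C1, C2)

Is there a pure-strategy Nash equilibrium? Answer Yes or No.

Row minima: Top → -5, Middle → 1, Bottom → -10; maximin = 1.
Column maxima: C1 → 10, C2 → 5; minimax = 5.
1 ≠ 5, so no pure-strategy equilibrium exists.

No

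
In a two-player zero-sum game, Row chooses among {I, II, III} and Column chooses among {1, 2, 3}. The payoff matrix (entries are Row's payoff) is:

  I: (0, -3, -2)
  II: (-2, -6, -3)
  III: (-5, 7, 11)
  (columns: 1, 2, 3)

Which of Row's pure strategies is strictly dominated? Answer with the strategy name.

I gives a strictly higher payoff than II against every column: 0 > -2, -3 > -6, -2 > -3.
So II is strictly dominated and Row never plays it.

II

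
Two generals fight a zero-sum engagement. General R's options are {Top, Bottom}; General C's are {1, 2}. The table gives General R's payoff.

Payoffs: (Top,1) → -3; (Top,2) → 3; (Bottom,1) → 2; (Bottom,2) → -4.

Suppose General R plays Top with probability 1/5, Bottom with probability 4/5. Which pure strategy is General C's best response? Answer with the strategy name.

If General C plays 1, General R's expected payoff is (1/5)·(-3) + (4/5)·2 = 1.
If General C plays 2, General R's expected payoff is (1/5)·3 + (4/5)·(-4) = -13/5.
General C minimizes General R's payoff; the smallest is -13/5, so the best response is 2.

2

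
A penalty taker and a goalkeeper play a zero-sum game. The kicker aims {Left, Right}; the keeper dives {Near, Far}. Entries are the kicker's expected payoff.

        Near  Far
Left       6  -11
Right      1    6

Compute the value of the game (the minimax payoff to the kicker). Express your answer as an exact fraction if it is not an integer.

Row minima: Left → -11, Right → 1; maximin = 1.
Column maxima: Near → 6, Far → 6; minimax = 6.
1 ≠ 6, so there is no saddle point; optimal play is mixed.
Let the kicker play Left with probability p. Expected payoff against Near: 6p + 1(1−p) = 5p + 1; against Far: (-11)p + 6(1−p) = −17p + 6.
Setting these equal: 5p + 1 = −17p + 6 ⇒ 22p = 5 ⇒ p = 5/22, and the value is (5)·(5/22) + 1 = 47/22.
For the keeper: with q = P(Near), equating Left's and Right's payoffs gives 17q − 11 = −5q + 6 ⇒ q = 17/22.

47/22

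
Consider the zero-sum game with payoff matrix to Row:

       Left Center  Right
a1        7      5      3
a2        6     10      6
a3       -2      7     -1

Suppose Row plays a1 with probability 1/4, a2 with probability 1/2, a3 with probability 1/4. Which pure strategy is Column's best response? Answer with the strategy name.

If Column plays Left, Row's expected payoff is (1/4)·7 + (1/2)·6 + (1/4)·(-2) = 17/4.
If Column plays Center, Row's expected payoff is (1/4)·5 + (1/2)·10 + (1/4)·7 = 8.
If Column plays Right, Row's expected payoff is (1/4)·3 + (1/2)·6 + (1/4)·(-1) = 7/2.
Column minimizes Row's payoff; the smallest is 7/2, so the best response is Right.

Right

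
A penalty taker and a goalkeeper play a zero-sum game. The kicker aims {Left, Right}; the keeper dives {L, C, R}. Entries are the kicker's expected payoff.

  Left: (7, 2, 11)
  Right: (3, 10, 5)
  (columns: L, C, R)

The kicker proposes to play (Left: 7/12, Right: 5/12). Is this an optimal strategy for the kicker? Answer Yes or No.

Against L this mix gives (7/12)·7 + (5/12)·3 = 16/3.
Against C this mix gives (7/12)·2 + (5/12)·10 = 16/3.
Against R this mix gives (7/12)·11 + (5/12)·5 = 17/2.
All of the keeper's active replies (L, C) yield 16/3, and no column does worse for the kicker. The mix makes the keeper indifferent and guarantees 16/3, so it is optimal.

Yes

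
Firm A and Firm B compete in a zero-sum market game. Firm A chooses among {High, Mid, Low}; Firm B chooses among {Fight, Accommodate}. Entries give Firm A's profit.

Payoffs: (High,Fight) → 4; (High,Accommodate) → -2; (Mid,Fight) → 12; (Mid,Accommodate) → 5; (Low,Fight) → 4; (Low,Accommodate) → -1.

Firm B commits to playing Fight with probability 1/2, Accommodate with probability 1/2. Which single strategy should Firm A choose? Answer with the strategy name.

Expected payoff of High: (1/2)·4 + (1/2)·(-2) = 1.
Expected payoff of Mid: (1/2)·12 + (1/2)·5 = 17/2.
Expected payoff of Low: (1/2)·4 + (1/2)·(-1) = 3/2.
The largest is 17/2, so Firm A's best response is Mid.

Mid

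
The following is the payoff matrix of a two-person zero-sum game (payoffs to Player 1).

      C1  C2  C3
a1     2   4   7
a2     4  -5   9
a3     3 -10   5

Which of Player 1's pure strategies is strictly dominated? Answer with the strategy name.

a2 gives a strictly higher payoff than a3 against every column: 4 > 3, -5 > -10, 9 > 5.
So a3 is strictly dominated and Player 1 never plays it.

a3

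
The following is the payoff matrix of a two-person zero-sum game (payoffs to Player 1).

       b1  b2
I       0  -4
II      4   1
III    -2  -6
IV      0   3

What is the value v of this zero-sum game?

Row minima: I → -4, II → 1, III → -6, IV → 0; maximin = 1.
Column maxima: b1 → 4, b2 → 3; minimax = 3.
1 ≠ 3, so there is no saddle point; optimal play is mixed.
I is strictly dominated by II, so Player 1 never plays it.
III is strictly dominated by II, so Player 1 never plays it.
On the remaining 2×2 (II, IV vs b1, b2):
Let Player 1 play II with probability p. Expected payoff against b1: 4p + 0(1−p) = 4p; against b2: 1p + 3(1−p) = −2p + 3.
Setting these equal: 4p = −2p + 3 ⇒ 6p = 3 ⇒ p = 1/2, and the value is (4)·(1/2) = 2.
For Player 2: with q = P(b1), equating II's and IV's payoffs gives 3q + 1 = −3q + 3 ⇒ q = 1/3.

2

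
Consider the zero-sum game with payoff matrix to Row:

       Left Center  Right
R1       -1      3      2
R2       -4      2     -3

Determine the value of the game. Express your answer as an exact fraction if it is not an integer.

-1

Row minima: R1 → -1, R2 → -4; maximin = -1.
Column maxima: Left → -1, Center → 3, Right → 2; minimax = -1.
Since maximin = minimax = -1, there is a saddle point and the value is -1.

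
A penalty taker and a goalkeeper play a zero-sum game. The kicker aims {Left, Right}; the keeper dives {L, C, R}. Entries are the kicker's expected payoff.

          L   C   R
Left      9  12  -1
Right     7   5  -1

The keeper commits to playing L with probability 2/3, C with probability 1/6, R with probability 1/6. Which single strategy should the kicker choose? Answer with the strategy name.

Left

Expected payoff of Left: (2/3)·9 + (1/6)·12 + (1/6)·(-1) = 47/6.
Expected payoff of Right: (2/3)·7 + (1/6)·5 + (1/6)·(-1) = 16/3.
The largest is 47/6, so the kicker's best response is Left.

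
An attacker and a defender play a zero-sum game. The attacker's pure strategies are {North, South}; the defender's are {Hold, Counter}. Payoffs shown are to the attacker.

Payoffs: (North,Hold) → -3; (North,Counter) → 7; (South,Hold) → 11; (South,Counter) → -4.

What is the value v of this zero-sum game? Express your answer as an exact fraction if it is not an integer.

13/5

Row minima: North → -3, South → -4; maximin = -3.
Column maxima: Hold → 11, Counter → 7; minimax = 7.
-3 ≠ 7, so there is no saddle point; optimal play is mixed.
Let the attacker play North with probability p. Expected payoff against Hold: (-3)p + 11(1−p) = −14p + 11; against Counter: 7p + (-4)(1−p) = 11p − 4.
Setting these equal: −14p + 11 = 11p − 4 ⇒ −25p = -15 ⇒ p = 3/5, and the value is (-14)·(3/5) + 11 = 13/5.
For the defender: with q = P(Hold), equating North's and South's payoffs gives −10q + 7 = 15q − 4 ⇒ q = 11/25.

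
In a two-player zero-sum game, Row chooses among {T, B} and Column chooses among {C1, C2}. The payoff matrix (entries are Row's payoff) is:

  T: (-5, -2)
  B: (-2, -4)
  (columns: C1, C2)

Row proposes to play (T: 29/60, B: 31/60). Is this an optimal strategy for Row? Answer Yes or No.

Against C1 this mix gives (29/60)·(-5) + (31/60)·(-2) = -69/20.
Against C2 this mix gives (29/60)·(-2) + (31/60)·(-4) = -91/30.
Column will play C1, holding Row to -69/20. Shifting weight toward the row that does better against C1 would raise this floor (the equalizing mix achieves -16/5 against both C1 and C2), so the proposed strategy is not optimal.

No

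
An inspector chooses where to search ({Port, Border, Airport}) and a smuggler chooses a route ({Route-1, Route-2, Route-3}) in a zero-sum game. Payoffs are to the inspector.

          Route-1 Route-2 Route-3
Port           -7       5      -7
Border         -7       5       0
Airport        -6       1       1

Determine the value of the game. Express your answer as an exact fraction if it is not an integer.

-6

Row minima: Port → -7, Border → -7, Airport → -6; maximin = -6.
Column maxima: Route-1 → -6, Route-2 → 5, Route-3 → 1; minimax = -6.
Since maximin = minimax = -6, there is a saddle point and the value is -6.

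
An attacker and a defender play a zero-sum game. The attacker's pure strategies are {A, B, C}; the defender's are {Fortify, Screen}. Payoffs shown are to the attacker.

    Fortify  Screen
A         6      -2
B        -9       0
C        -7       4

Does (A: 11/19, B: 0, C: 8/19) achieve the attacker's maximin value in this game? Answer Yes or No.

Against Fortify this mix gives (11/19)·6 + (8/19)·(-7) = 10/19.
Against Screen this mix gives (11/19)·(-2) + (8/19)·4 = 10/19.
All of the defender's active replies (Fortify, Screen) yield 10/19, and no column does worse for the attacker. The mix makes the defender indifferent and guarantees 10/19, so it is optimal.

Yes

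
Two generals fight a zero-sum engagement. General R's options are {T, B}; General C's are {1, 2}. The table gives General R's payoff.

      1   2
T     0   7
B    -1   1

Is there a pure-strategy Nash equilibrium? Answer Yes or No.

Row minima: T → 0, B → -1; maximin = 0.
Column maxima: 1 → 0, 2 → 7; minimax = 0.
maximin = minimax = 0, so a saddle point exists.

Yes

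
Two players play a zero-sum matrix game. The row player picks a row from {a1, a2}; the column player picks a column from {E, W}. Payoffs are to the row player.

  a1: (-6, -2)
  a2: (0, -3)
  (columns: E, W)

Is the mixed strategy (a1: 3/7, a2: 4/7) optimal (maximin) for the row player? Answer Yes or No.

Yes

Against E this mix gives (3/7)·(-6) + (4/7)·0 = -18/7.
Against W this mix gives (3/7)·(-2) + (4/7)·(-3) = -18/7.
All of the column player's active replies (E, W) yield -18/7, and no column does worse for the row player. The mix makes the column player indifferent and guarantees -18/7, so it is optimal.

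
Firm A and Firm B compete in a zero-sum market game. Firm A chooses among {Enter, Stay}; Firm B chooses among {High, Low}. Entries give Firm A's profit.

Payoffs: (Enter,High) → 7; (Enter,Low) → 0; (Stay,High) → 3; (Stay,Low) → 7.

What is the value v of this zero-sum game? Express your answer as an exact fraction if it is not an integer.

49/11

Row minima: Enter → 0, Stay → 3; maximin = 3.
Column maxima: High → 7, Low → 7; minimax = 7.
3 ≠ 7, so there is no saddle point; optimal play is mixed.
Let Firm A play Enter with probability p. Expected payoff against High: 7p + 3(1−p) = 4p + 3; against Low: 0p + 7(1−p) = −7p + 7.
Setting these equal: 4p + 3 = −7p + 7 ⇒ 11p = 4 ⇒ p = 4/11, and the value is (4)·(4/11) + 3 = 49/11.
For Firm B: with q = P(High), equating Enter's and Stay's payoffs gives 7q = −4q + 7 ⇒ q = 7/11.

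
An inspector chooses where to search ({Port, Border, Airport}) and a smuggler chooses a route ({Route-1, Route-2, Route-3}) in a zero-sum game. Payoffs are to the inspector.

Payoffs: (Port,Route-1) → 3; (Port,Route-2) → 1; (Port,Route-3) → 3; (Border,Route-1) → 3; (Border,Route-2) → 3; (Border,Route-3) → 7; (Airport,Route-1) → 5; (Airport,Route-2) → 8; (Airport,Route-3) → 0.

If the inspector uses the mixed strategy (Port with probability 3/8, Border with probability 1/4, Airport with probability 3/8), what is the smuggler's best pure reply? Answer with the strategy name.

If the smuggler plays Route-1, the inspector's expected payoff is (3/8)·3 + (1/4)·3 + (3/8)·5 = 15/4.
If the smuggler plays Route-2, the inspector's expected payoff is (3/8)·1 + (1/4)·3 + (3/8)·8 = 33/8.
If the smuggler plays Route-3, the inspector's expected payoff is (3/8)·3 + (1/4)·7 + (3/8)·0 = 23/8.
The smuggler minimizes the inspector's payoff; the smallest is 23/8, so the best response is Route-3.

Route-3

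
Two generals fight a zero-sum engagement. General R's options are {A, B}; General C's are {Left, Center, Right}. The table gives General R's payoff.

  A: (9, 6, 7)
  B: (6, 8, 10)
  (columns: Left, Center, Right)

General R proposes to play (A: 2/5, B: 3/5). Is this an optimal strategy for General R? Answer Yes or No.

Yes

Against Left this mix gives (2/5)·9 + (3/5)·6 = 36/5.
Against Center this mix gives (2/5)·6 + (3/5)·8 = 36/5.
Against Right this mix gives (2/5)·7 + (3/5)·10 = 44/5.
All of General C's active replies (Left, Center) yield 36/5, and no column does worse for General R. The mix makes General C indifferent and guarantees 36/5, so it is optimal.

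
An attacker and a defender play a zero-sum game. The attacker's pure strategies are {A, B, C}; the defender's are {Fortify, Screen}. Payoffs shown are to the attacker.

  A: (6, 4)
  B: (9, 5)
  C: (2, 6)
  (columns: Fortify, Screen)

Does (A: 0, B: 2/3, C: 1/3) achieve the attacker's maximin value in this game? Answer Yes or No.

No

Against Fortify this mix gives (2/3)·9 + (1/3)·2 = 20/3.
Against Screen this mix gives (2/3)·5 + (1/3)·6 = 16/3.
The defender will play Screen, holding the attacker to 16/3. Shifting weight toward the row that does better against Screen would raise this floor (the equalizing mix achieves 11/2 against both Screen and Fortify), so the proposed strategy is not optimal.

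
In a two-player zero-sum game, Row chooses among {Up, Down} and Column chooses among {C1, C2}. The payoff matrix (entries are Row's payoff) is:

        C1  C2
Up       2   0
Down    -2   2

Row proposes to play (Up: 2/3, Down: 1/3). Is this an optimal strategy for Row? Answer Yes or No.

Against C1 this mix gives (2/3)·2 + (1/3)·(-2) = 2/3.
Against C2 this mix gives (2/3)·0 + (1/3)·2 = 2/3.
All of Column's active replies (C1, C2) yield 2/3, and no column does worse for Row. The mix makes Column indifferent and guarantees 2/3, so it is optimal.

Yes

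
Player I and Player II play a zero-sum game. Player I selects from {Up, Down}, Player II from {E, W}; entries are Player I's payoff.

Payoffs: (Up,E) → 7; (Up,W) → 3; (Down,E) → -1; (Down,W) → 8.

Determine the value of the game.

59/13

Row minima: Up → 3, Down → -1; maximin = 3.
Column maxima: E → 7, W → 8; minimax = 7.
3 ≠ 7, so there is no saddle point; optimal play is mixed.
Let Player I play Up with probability p. Expected payoff against E: 7p + (-1)(1−p) = 8p − 1; against W: 3p + 8(1−p) = −5p + 8.
Setting these equal: 8p − 1 = −5p + 8 ⇒ 13p = 9 ⇒ p = 9/13, and the value is (8)·(9/13) − 1 = 59/13.
For Player II: with q = P(E), equating Up's and Down's payoffs gives 4q + 3 = −9q + 8 ⇒ q = 5/13.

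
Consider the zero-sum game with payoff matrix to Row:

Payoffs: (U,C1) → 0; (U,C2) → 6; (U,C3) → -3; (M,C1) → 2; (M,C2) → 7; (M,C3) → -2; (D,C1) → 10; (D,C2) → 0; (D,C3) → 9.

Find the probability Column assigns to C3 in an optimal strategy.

7/18

Row minima: U → -3, M → -2, D → 0; maximin = 0.
Column maxima: C1 → 10, C2 → 7, C3 → 9; minimax = 7.
0 ≠ 7, so there is no saddle point; optimal play is mixed.
U is strictly dominated by M, so Row never plays it.
C1 is strictly dominated by C3 (it gives Row strictly more in every row), so Column never plays it.
On the remaining 2×2 (M, D vs C2, C3):
Let Row play M with probability p. Expected payoff against C2: 7p + 0(1−p) = 7p; against C3: (-2)p + 9(1−p) = −11p + 9.
Setting these equal: 7p = −11p + 9 ⇒ 18p = 9 ⇒ p = 1/2, and the value is (7)·(1/2) = 7/2.
For Column: with q = P(C2), equating M's and D's payoffs gives 9q − 2 = −9q + 9 ⇒ q = 11/18.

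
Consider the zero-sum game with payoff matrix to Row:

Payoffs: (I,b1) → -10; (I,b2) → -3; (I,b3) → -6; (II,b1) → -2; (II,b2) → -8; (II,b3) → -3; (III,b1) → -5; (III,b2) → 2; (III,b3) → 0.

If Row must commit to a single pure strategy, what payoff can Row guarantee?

-5

Row minima: I → -10, II → -8, III → -5.
The best of these is -5.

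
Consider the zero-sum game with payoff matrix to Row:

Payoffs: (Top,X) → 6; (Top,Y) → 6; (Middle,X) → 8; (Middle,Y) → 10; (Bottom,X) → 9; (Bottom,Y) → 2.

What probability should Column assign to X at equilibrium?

Row minima: Top → 6, Middle → 8, Bottom → 2; maximin = 8.
Column maxima: X → 9, Y → 10; minimax = 9.
8 ≠ 9, so there is no saddle point; optimal play is mixed.
Top is strictly dominated by Middle, so Row never plays it.
On the remaining 2×2 (Middle, Bottom vs X, Y):
Let Row play Middle with probability p. Expected payoff against X: 8p + 9(1−p) = −p + 9; against Y: 10p + 2(1−p) = 8p + 2.
Setting these equal: −p + 9 = 8p + 2 ⇒ −9p = -7 ⇒ p = 7/9, and the value is (-1)·(7/9) + 9 = 74/9.
For Column: with q = P(X), equating Middle's and Bottom's payoffs gives −2q + 10 = 7q + 2 ⇒ q = 8/9.

8/9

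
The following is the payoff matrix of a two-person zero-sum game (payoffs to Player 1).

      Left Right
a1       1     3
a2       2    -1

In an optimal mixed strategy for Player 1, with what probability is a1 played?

Row minima: a1 → 1, a2 → -1; maximin = 1.
Column maxima: Left → 2, Right → 3; minimax = 2.
1 ≠ 2, so there is no saddle point; optimal play is mixed.
Let Player 1 play a1 with probability p. Expected payoff against Left: 1p + 2(1−p) = −p + 2; against Right: 3p + (-1)(1−p) = 4p − 1.
Setting these equal: −p + 2 = 4p − 1 ⇒ −5p = -3 ⇒ p = 3/5, and the value is (-1)·(3/5) + 2 = 7/5.
For Player 2: with q = P(Left), equating a1's and a2's payoffs gives −2q + 3 = 3q − 1 ⇒ q = 4/5.

3/5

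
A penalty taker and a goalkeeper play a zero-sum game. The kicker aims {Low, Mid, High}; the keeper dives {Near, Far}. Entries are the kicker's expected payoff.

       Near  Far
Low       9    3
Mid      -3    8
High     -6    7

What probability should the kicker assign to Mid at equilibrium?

Row minima: Low → 3, Mid → -3, High → -6; maximin = 3.
Column maxima: Near → 9, Far → 8; minimax = 8.
3 ≠ 8, so there is no saddle point; optimal play is mixed.
High is strictly dominated by Mid, so the kicker never plays it.
On the remaining 2×2 (Low, Mid vs Near, Far):
Let the kicker play Low with probability p. Expected payoff against Near: 9p + (-3)(1−p) = 12p − 3; against Far: 3p + 8(1−p) = −5p + 8.
Setting these equal: 12p − 3 = −5p + 8 ⇒ 17p = 11 ⇒ p = 11/17, and the value is (12)·(11/17) − 3 = 81/17.
For the keeper: with q = P(Near), equating Low's and Mid's payoffs gives 6q + 3 = −11q + 8 ⇒ q = 5/17.

6/17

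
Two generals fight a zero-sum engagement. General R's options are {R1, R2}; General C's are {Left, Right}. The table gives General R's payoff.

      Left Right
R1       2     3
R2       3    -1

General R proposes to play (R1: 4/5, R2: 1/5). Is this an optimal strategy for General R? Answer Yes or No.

Yes

Against Left this mix gives (4/5)·2 + (1/5)·3 = 11/5.
Against Right this mix gives (4/5)·3 + (1/5)·(-1) = 11/5.
All of General C's active replies (Left, Right) yield 11/5, and no column does worse for General R. The mix makes General C indifferent and guarantees 11/5, so it is optimal.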